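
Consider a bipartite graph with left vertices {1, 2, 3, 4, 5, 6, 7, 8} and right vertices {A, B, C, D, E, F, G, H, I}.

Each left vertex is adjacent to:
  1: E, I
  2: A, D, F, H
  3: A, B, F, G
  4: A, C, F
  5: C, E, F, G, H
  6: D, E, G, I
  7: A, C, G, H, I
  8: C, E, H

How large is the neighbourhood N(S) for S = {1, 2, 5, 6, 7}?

8

The union of neighbours of {1, 2, 5, 6, 7} is {A, C, D, E, F, G, H, I}, which has 8 elements.
Since |N(S)| = 8 ≥ |S| = 5, Hall's condition holds for this subset.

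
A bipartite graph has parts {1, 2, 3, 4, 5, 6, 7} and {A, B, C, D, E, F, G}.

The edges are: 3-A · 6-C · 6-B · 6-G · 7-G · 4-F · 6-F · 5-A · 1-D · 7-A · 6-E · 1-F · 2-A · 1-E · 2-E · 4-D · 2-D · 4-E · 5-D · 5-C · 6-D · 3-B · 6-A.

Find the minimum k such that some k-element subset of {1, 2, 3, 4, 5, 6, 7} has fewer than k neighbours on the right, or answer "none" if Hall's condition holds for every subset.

none

A matching saturating every left vertex exists, for instance 1→F, 2→D, 3→B, 4→E, 5→C, 6→A, 7→G.
By Hall's marriage theorem, this means |N(S)| ≥ |S| for every subset S, so no violating subset exists.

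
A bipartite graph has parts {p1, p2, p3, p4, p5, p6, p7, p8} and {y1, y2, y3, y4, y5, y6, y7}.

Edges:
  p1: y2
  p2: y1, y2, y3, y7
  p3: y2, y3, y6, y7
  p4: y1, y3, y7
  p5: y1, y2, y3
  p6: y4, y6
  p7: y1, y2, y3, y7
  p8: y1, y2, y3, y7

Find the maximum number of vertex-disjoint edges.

For example, pair p1-y2, p2-y7, p3-y6, p4-y1, p5-y3, p6-y4.
The set {p1, p2, p4, p5, p7, p8} has only 4 neighbours ({y1, y2, y3, y7}), so by Hall's theorem at most 6 of the 8 left vertices can be matched.

6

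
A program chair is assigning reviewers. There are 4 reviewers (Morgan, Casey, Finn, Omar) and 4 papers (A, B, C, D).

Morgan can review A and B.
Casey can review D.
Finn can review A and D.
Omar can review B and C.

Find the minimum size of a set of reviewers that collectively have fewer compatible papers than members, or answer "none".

A matching saturating every reviewer exists, for instance Morgan→B, Casey→D, Finn→A, Omar→C.
By Hall's marriage theorem, this means |N(S)| ≥ |S| for every subset S, so no violating subset exists.

none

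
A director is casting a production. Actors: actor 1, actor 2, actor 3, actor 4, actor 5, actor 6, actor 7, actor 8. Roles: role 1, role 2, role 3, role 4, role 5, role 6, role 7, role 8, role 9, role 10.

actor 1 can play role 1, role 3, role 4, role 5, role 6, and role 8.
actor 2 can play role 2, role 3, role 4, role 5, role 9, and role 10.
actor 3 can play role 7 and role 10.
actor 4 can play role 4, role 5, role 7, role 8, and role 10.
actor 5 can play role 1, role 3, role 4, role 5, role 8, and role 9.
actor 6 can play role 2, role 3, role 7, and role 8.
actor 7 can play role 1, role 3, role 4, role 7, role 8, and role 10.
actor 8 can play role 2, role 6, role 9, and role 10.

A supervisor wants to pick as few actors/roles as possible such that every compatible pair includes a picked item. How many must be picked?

8

The 8 edges actor 1–role 5, actor 2–role 9, actor 3–role 10, actor 4–role 8, actor 5–role 1, actor 6–role 3, actor 7–role 7, actor 8–role 2 form a matching, so any vertex cover needs at least 8 vertices (one per matched edge).
Conversely {actor 1, actor 2, actor 3, actor 4, actor 5, actor 6, actor 7, actor 8} meets every edge and has exactly 8 vertices, so 8 is optimal.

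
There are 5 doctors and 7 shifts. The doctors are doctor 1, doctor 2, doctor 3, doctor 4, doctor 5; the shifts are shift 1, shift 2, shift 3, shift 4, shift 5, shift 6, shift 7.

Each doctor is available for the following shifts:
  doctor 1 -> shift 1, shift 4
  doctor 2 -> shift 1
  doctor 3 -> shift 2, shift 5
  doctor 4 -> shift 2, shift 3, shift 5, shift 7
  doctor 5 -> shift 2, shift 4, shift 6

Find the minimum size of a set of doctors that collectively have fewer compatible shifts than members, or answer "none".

A matching saturating every doctor exists, for instance doctor 1→shift 4, doctor 2→shift 1, doctor 3→shift 2, doctor 4→shift 5, doctor 5→shift 6.
By Hall's marriage theorem, this means |N(S)| ≥ |S| for every subset S, so no violating subset exists.

none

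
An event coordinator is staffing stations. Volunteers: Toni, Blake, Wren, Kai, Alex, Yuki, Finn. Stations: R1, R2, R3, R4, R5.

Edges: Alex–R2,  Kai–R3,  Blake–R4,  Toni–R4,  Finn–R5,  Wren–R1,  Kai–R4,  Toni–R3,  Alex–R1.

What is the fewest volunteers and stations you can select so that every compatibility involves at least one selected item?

A maximum matching has 5 edges (e.g. Toni–R3, Blake–R4, Wren–R1, Alex–R2, Finn–R5).
By König's theorem the minimum vertex cover has the same size. One such cover is {Wren, Alex, Finn, R3, R4}.

5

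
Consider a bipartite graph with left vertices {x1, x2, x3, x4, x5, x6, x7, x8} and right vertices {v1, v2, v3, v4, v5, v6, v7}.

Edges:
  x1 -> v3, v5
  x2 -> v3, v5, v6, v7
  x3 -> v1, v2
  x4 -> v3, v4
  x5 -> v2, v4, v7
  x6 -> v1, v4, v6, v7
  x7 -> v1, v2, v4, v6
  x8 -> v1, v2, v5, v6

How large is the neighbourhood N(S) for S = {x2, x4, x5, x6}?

7

The union of neighbours of {x2, x4, x5, x6} is {v1, v2, v3, v4, v5, v6, v7}, which has 7 elements.
Since |N(S)| = 7 ≥ |S| = 4, Hall's condition holds for this subset.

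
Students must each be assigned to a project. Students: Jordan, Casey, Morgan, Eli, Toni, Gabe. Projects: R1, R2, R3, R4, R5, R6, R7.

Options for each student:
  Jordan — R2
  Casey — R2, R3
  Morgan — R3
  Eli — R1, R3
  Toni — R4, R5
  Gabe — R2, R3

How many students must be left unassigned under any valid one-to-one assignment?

For example, pair Jordan→R2, Casey→R3, Eli→R1, Toni→R4.
The set {Jordan, Casey, Morgan, Gabe} has only 2 neighbours ({R2, R3}), so by Hall's theorem at most 4 of the 6 students can be matched.
That matches 4 of the 6, leaving 2 unmatched; no matching can do better.

2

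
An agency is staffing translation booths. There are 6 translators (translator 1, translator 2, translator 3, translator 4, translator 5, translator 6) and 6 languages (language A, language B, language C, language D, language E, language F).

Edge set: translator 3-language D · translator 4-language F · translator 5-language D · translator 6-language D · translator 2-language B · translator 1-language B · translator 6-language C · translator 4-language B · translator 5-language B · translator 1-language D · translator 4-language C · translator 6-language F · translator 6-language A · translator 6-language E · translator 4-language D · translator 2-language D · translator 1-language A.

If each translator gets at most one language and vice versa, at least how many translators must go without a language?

1

One maximum matching: translator 1–language A, translator 2–language B, translator 3–language D, translator 4–language C, translator 6–language F.
The set {translator 2, translator 3, translator 5} has only 2 neighbours ({language B, language D}), so by Hall's theorem at most 5 of the 6 translators can be matched.
That matches 5 of the 6, leaving 1 unmatched; no matching can do better.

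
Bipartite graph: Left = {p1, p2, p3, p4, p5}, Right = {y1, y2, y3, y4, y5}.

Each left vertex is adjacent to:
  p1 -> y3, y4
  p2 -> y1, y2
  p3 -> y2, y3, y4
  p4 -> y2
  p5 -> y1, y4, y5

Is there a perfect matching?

Yes

For example, pair p1–y4, p2–y1, p3–y3, p4–y2, p5–y5.
All 5 left vertices are covered.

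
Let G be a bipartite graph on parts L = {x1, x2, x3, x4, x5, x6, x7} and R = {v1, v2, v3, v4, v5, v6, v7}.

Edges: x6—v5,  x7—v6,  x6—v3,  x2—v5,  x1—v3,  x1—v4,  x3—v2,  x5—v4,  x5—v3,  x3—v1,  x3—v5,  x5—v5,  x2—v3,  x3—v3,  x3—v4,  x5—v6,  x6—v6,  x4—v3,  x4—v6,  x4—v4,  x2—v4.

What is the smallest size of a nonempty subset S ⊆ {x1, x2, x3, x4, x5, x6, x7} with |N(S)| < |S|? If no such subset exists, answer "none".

5

Take S = {x1, x2, x4, x5, x6}. Its neighbourhood is {v3, v4, v5, v6}, so |N(S)| = 4 < |S| = 5.
Every subset of size less than 5 has at least as many neighbours as members, so 5 is the minimum.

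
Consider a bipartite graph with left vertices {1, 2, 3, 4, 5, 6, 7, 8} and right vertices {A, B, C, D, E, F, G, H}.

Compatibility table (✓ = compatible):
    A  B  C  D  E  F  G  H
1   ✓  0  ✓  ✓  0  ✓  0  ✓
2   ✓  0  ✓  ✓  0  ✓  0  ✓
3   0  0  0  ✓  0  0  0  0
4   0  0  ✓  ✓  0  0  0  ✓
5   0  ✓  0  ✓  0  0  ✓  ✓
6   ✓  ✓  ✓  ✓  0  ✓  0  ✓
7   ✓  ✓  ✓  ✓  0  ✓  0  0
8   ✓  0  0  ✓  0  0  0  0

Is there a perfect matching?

The set {1, 2, 3, 4, 6, 7, 8} has only 6 neighbours ({A, B, C, D, F, H}), so by Hall's theorem at most 7 of the 8 left vertices can be matched.
Hence no matching covers every left vertex.

No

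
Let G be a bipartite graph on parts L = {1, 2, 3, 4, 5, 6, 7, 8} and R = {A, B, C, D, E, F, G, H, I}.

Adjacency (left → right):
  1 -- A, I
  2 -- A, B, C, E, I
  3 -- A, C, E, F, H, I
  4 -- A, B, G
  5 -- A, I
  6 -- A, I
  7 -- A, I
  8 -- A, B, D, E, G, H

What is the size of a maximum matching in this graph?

6

A valid assignment of size 6: 1–A, 2–E, 3–H, 4–B, 5–I, 8–G.
The set {1, 5, 6, 7} has only 2 neighbours ({A, I}), so by Hall's theorem at most 6 of the 8 left vertices can be matched.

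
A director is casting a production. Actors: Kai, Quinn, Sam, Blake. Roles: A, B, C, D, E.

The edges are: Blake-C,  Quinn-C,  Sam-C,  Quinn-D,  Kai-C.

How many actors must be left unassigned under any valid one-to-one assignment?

For example, pair Kai–C, Quinn–D.
The set {Kai, Sam, Blake} has only 1 neighbour ({C}), so by Hall's theorem at most 2 of the 4 actors can be matched.
That matches 2 of the 4, leaving 2 unmatched; no matching can do better.

2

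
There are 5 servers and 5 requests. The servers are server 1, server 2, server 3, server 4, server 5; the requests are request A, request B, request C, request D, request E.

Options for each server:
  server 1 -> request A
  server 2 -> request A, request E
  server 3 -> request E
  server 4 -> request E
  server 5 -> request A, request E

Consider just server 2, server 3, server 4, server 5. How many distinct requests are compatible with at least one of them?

2

The union of neighbours of {server 2, server 3, server 4, server 5} is {request A, request E}, which has 2 elements.
Since |N(S)| = 2 < |S| = 4, Hall's condition fails for this subset.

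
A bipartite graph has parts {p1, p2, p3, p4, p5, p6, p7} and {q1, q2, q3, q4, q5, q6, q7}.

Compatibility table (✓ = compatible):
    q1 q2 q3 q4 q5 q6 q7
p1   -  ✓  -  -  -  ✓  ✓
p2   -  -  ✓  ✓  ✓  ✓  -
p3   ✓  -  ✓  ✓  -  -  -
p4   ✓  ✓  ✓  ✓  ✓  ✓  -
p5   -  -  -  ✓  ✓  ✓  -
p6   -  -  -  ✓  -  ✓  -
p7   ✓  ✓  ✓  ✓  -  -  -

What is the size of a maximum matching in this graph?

For example, pair p1→q7, p2→q4, p3→q3, p4→q1, p5→q5, p6→q6, p7→q2.
All 7 left vertices are matched, so no larger matching exists.

7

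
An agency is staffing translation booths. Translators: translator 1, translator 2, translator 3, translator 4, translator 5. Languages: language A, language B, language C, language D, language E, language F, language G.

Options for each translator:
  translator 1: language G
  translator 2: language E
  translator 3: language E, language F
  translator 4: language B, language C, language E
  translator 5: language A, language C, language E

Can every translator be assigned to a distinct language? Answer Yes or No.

Yes

A valid assignment of size 5: translator 1→language G, translator 2→language E, translator 3→language F, translator 4→language B, translator 5→language A.
Every translator is matched, so this matching saturates all of them.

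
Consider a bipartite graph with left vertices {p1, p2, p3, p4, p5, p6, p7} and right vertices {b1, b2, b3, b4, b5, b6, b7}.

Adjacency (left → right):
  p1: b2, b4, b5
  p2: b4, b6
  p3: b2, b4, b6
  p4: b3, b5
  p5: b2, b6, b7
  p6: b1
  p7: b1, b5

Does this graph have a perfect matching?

A valid assignment of size 7: p1–b4, p2–b6, p3–b2, p4–b3, p5–b7, p6–b1, p7–b5.
Every left vertex is matched, so this is a perfect matching.

Yes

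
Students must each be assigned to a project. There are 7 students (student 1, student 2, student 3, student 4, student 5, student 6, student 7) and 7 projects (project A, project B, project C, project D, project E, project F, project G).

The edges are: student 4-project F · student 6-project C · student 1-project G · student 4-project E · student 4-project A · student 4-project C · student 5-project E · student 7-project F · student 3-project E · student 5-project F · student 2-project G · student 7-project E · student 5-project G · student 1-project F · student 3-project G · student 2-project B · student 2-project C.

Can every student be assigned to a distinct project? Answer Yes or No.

No

The set {student 1, student 3, student 5, student 7} has only 3 neighbours ({project E, project F, project G}), so by Hall's theorem at most 6 of the 7 students can be matched.
Hence no matching covers every student.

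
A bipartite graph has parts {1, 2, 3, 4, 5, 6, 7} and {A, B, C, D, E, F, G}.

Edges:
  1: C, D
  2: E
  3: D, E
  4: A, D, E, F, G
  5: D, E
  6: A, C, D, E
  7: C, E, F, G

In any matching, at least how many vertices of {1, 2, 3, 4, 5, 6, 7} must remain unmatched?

1

For example, pair 1→C, 2→E, 3→D, 4→F, 6→A, 7→G.
The set {2, 3, 5} has only 2 neighbours ({D, E}), so by Hall's theorem at most 6 of the 7 left vertices can be matched.
That matches 6 of the 7, leaving 1 unmatched; no matching can do better.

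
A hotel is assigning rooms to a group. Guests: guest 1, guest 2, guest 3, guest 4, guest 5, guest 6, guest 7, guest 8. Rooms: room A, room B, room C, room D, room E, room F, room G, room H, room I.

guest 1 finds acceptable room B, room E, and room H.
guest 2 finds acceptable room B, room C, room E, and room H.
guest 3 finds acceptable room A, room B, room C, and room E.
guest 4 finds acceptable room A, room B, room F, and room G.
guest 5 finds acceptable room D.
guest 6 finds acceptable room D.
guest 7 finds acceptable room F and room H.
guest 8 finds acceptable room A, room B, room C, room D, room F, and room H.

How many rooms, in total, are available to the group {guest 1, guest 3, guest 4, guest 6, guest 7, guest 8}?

The union of neighbours of {guest 1, guest 3, guest 4, guest 6, guest 7, guest 8} is {room A, room B, room C, room D, room E, room F, room G, room H}, which has 8 elements.
Since |N(S)| = 8 ≥ |S| = 6, Hall's condition holds for this subset.

8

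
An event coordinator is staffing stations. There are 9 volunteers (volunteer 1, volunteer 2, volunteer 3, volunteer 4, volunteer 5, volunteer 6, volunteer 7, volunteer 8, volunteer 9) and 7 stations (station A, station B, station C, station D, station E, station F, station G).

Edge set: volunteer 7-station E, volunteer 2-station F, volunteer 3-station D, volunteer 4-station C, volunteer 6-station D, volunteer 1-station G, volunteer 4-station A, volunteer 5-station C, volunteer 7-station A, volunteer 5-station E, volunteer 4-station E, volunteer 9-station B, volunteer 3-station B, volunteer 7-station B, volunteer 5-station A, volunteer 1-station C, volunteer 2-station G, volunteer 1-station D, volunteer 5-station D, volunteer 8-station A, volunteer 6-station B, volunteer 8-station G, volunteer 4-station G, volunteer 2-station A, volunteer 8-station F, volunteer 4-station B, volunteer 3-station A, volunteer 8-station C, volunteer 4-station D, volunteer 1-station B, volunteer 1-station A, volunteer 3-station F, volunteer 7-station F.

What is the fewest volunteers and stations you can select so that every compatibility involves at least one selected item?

7

The 7 edges volunteer 1–station B, volunteer 2–station G, volunteer 3–station F, volunteer 4–station E, volunteer 5–station C, volunteer 6–station D, volunteer 7–station A form a matching, so any vertex cover needs at least 7 vertices (one per matched edge).
Conversely {station A, station B, station C, station D, station E, station F, station G} meets every edge and has exactly 7 vertices, so 7 is optimal.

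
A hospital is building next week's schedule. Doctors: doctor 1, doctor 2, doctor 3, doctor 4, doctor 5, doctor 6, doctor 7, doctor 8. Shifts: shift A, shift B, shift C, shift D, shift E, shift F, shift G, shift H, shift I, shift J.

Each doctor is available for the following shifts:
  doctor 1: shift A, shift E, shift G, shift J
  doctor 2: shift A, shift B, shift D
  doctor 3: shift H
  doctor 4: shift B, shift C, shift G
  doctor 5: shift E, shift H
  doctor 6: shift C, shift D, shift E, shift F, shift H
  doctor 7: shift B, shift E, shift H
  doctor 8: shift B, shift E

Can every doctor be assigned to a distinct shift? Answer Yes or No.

The set {doctor 3, doctor 5, doctor 7, doctor 8} has only 3 neighbours ({shift B, shift E, shift H}), so by Hall's theorem at most 7 of the 8 doctors can be matched.
Hence no matching covers every doctor.

No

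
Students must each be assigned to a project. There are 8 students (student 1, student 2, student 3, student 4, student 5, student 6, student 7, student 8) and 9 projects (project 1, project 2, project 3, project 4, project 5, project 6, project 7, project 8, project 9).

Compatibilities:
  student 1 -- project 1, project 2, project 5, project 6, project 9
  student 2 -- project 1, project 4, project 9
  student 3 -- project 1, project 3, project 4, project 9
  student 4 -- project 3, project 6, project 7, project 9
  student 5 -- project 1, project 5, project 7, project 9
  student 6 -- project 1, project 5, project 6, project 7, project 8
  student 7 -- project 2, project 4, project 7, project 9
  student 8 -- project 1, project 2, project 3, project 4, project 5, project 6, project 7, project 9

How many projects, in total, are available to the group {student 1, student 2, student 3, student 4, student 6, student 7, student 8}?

9

The union of neighbours of {student 1, student 2, student 3, student 4, student 6, student 7, student 8} is {project 1, project 2, project 3, project 4, project 5, project 6, project 7, project 8, project 9}, which has 9 elements.
Since |N(S)| = 9 ≥ |S| = 7, Hall's condition holds for this subset.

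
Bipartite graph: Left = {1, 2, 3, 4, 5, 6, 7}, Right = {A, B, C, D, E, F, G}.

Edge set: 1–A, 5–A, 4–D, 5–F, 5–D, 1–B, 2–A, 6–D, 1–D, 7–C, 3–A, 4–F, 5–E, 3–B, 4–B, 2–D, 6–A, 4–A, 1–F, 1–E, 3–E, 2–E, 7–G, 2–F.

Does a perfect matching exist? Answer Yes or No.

No

The set {1, 2, 3, 4, 5, 6} has only 5 neighbours ({A, B, D, E, F}), so by Hall's theorem at most 6 of the 7 left vertices can be matched.
Hence no matching covers every left vertex.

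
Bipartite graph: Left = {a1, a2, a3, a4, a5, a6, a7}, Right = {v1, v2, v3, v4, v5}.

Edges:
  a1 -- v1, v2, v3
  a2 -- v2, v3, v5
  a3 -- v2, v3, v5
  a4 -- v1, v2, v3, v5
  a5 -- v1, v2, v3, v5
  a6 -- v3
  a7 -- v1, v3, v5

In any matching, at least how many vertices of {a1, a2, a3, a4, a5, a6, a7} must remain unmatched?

3

One maximum matching: a1-v1, a2-v5, a3-v3, a4-v2.
The set {a1, a2, a3, a4, a5, a6, a7} has only 4 neighbours ({v1, v2, v3, v5}), so by Hall's theorem at most 4 of the 7 left vertices can be matched.
That matches 4 of the 7, leaving 3 unmatched; no matching can do better.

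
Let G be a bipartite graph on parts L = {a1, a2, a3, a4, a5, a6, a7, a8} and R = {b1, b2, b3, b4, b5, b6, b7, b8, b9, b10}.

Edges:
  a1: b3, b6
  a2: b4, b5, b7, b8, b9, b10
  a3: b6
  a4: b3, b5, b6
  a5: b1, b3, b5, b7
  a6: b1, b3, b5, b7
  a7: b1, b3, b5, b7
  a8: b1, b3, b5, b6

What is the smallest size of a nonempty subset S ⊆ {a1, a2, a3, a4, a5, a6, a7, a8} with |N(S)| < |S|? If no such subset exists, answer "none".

6

Take S = {a1, a3, a4, a5, a6, a7}. Its neighbourhood is {b1, b3, b5, b6, b7}, so |N(S)| = 5 < |S| = 6.
Every subset of size less than 6 has at least as many neighbours as members, so 6 is the minimum.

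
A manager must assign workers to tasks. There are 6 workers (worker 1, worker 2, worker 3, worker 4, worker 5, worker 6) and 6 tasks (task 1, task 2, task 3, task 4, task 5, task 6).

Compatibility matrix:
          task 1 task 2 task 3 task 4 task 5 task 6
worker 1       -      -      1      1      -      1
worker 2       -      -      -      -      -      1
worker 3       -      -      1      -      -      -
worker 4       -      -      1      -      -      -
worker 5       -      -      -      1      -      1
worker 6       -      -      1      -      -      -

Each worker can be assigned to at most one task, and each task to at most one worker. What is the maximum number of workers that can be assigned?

One maximum matching: worker 1–task 4, worker 2–task 6, worker 3–task 3.
The set {worker 1, worker 2, worker 3, worker 4, worker 5, worker 6} has only 3 neighbours ({task 3, task 4, task 6}), so by Hall's theorem at most 3 of the 6 workers can be matched.

3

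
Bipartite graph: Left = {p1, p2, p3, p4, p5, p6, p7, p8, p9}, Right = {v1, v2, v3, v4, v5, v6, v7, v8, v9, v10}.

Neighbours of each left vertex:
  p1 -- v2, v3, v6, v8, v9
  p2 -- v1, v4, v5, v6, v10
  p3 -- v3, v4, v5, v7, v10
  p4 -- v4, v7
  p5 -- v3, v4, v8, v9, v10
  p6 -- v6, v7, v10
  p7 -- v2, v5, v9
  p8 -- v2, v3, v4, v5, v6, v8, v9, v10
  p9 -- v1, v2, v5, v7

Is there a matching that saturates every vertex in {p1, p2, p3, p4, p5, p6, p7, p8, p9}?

Yes

For example, pair p1-v3, p2-v1, p3-v10, p4-v4, p5-v8, p6-v7, p7-v9, p8-v6, p9-v2.
All 9 left vertices are covered.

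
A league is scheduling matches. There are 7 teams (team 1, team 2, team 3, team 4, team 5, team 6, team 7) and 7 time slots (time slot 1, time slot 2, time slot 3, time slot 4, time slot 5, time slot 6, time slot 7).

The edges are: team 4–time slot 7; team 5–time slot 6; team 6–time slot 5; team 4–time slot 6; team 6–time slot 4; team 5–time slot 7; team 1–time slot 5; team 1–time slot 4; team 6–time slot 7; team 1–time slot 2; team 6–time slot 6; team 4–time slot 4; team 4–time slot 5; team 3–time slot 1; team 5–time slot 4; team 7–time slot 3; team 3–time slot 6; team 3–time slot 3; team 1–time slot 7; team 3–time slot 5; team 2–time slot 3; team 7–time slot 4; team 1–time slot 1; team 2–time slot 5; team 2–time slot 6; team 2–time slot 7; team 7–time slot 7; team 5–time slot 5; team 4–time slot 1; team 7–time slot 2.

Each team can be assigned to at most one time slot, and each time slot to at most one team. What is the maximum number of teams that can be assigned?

7

A valid assignment of size 7: team 1→time slot 2, team 2→time slot 3, team 3→time slot 6, team 4→time slot 1, team 5→time slot 5, team 6→time slot 7, team 7→time slot 4.
This saturates every team, so 7 is the maximum.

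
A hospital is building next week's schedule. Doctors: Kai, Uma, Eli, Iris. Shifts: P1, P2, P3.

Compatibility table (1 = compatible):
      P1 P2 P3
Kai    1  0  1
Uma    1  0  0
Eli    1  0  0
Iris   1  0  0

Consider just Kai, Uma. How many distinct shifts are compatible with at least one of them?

2

The union of neighbours of {Kai, Uma} is {P1, P3}, which has 2 elements.
Since |N(S)| = 2 ≥ |S| = 2, Hall's condition holds for this subset.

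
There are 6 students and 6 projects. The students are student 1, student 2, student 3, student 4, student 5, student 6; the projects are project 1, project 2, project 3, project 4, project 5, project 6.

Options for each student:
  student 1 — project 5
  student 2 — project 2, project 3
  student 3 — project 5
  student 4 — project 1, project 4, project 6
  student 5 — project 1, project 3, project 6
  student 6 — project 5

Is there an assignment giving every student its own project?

No

The set {student 1, student 3, student 6} has only 1 neighbour ({project 5}), so by Hall's theorem at most 4 of the 6 students can be matched.
Hence no matching covers every student.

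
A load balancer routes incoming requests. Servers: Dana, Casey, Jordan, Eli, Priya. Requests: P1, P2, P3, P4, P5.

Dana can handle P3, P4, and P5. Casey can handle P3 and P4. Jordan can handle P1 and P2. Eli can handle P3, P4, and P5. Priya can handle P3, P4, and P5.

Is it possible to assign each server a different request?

No

The set {Dana, Casey, Eli, Priya} has only 3 neighbours ({P3, P4, P5}), so by Hall's theorem at most 4 of the 5 servers can be matched.
Hence no matching covers every server.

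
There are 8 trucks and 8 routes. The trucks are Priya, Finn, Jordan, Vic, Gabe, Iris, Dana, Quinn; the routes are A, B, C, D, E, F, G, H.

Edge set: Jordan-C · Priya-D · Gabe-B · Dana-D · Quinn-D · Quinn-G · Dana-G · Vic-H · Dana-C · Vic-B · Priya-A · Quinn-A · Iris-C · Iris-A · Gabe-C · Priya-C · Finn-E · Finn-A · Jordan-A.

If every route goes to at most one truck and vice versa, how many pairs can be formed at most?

7

For example, pair Priya→D, Finn→E, Jordan→A, Vic→H, Gabe→B, Iris→C, Dana→G.
The set {Priya, Jordan, Iris, Dana, Quinn} has only 4 neighbours ({A, C, D, G}), so by Hall's theorem at most 7 of the 8 trucks can be matched.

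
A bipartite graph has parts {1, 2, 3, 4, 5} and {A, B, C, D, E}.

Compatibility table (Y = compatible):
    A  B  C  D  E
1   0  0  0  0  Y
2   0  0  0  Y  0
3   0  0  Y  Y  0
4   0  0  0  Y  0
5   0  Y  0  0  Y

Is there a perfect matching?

The set {2, 4} has only 1 neighbour ({D}), so by Hall's theorem at most 4 of the 5 left vertices can be matched.
Hence no matching covers every left vertex.

No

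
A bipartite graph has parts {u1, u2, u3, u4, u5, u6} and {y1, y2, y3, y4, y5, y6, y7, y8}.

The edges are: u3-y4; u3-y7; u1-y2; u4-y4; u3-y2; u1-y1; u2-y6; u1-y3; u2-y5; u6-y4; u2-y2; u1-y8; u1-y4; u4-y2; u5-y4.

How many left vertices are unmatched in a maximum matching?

1

A valid assignment of size 5: u1–y3, u2–y5, u3–y7, u4–y2, u5–y4.
The set {u5, u6} has only 1 neighbour ({y4}), so by Hall's theorem at most 5 of the 6 left vertices can be matched.
That matches 5 of the 6, leaving 1 unmatched; no matching can do better.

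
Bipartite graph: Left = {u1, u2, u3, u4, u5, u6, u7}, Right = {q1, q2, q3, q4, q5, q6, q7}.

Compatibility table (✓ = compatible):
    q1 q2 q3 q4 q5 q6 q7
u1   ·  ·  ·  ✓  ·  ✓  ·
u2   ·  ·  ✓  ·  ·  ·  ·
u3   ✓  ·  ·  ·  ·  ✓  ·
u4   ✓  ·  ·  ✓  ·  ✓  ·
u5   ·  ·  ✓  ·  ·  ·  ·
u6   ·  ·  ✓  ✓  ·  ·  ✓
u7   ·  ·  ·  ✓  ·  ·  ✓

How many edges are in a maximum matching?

One maximum matching: u1–q4, u2–q3, u3–q1, u4–q6, u6–q7.
The set {u1, u2, u3, u4, u5, u6, u7} has only 5 neighbours ({q1, q3, q4, q6, q7}), so by Hall's theorem at most 5 of the 7 left vertices can be matched.

5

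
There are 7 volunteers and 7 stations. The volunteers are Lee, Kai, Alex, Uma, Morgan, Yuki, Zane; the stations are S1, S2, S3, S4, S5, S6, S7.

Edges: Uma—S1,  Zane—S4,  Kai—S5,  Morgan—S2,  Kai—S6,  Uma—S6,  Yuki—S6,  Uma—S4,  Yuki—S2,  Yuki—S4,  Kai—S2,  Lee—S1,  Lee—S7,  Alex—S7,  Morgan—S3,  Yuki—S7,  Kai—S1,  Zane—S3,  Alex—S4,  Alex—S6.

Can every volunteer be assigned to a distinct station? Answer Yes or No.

Yes

One maximum matching: Lee→S1, Kai→S5, Alex→S7, Uma→S6, Morgan→S3, Yuki→S2, Zane→S4.
All 7 volunteers are covered.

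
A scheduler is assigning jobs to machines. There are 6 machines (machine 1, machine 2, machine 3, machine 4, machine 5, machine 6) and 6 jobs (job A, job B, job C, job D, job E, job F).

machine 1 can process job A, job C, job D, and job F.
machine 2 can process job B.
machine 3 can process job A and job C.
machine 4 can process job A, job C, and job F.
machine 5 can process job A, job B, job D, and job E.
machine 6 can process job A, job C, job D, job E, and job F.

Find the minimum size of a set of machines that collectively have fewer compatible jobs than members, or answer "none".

none

A matching saturating every machine exists, for instance machine 1→job D, machine 2→job B, machine 3→job C, machine 4→job A, machine 5→job E, machine 6→job F.
By Hall's marriage theorem, this means |N(S)| ≥ |S| for every subset S, so no violating subset exists.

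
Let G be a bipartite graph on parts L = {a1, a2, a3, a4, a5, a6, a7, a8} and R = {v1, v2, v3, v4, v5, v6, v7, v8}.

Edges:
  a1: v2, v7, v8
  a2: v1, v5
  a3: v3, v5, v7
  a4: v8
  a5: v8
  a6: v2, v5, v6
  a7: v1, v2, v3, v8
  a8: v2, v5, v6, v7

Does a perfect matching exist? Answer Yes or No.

No

The set {a4, a5} has only 1 neighbour ({v8}), so by Hall's theorem at most 7 of the 8 left vertices can be matched.
Hence no matching covers every left vertex.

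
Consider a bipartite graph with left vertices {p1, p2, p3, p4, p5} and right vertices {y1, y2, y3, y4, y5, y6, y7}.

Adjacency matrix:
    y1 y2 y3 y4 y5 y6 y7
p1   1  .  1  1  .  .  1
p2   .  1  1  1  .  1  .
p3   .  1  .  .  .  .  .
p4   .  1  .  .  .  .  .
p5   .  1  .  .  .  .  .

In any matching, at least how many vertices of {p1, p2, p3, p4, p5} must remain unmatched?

For example, pair p1→y1, p2→y3, p3→y2.
The set {p3, p4, p5} has only 1 neighbour ({y2}), so by Hall's theorem at most 3 of the 5 left vertices can be matched.
That matches 3 of the 5, leaving 2 unmatched; no matching can do better.

2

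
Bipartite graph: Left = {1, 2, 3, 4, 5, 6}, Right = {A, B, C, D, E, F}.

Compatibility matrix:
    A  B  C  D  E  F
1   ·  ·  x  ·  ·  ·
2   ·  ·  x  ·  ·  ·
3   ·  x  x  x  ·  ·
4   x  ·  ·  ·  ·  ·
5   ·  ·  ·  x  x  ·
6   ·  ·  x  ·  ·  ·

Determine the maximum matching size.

One maximum matching: 1→C, 3→B, 4→A, 5→E.
The set {1, 2, 6} has only 1 neighbour ({C}), so by Hall's theorem at most 4 of the 6 left vertices can be matched.

4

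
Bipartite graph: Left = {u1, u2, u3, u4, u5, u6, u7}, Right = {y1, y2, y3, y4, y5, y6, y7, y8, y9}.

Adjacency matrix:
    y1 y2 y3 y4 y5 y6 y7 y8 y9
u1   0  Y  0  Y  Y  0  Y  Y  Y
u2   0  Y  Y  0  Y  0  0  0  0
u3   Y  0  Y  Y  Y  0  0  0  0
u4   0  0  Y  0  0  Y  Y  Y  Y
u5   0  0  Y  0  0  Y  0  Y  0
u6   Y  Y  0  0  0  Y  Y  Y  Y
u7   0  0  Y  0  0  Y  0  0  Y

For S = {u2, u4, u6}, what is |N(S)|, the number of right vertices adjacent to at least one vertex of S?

8

The union of neighbours of {u2, u4, u6} is {y1, y2, y3, y5, y6, y7, y8, y9}, which has 8 elements.
Since |N(S)| = 8 ≥ |S| = 3, Hall's condition holds for this subset.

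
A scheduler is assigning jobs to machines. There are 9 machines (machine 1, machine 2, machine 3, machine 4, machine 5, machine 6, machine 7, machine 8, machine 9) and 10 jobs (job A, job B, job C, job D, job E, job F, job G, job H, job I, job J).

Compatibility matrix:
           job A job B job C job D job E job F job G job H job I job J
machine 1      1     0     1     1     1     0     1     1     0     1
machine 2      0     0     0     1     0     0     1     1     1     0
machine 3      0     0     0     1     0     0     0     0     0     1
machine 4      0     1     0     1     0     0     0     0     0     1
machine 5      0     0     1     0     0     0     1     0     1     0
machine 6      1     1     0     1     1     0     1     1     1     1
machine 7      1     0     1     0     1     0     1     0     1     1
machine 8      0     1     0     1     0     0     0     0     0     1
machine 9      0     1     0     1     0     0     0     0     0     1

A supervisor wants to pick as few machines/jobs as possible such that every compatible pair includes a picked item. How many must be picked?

8

{machine 1, machine 2, machine 5, machine 6, machine 7, job B, job D, job J} is a vertex cover of size 8: every edge has an endpoint in this set.
No smaller cover exists because machine 1–job H, machine 2–job I, machine 3–job D, machine 4–job B, machine 5–job C, machine 6–job A, machine 7–job G, machine 8–job J is a matching of size 8, and a cover must include an endpoint of each of these disjoint edges (König's theorem).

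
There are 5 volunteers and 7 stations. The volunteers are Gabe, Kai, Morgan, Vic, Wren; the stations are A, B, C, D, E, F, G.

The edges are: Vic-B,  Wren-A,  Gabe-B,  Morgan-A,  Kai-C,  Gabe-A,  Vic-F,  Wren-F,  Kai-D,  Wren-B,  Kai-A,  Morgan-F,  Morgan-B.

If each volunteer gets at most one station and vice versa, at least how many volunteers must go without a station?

1

One maximum matching: Gabe→A, Kai→C, Morgan→F, Vic→B.
The set {Gabe, Morgan, Vic, Wren} has only 3 neighbours ({A, B, F}), so by Hall's theorem at most 4 of the 5 volunteers can be matched.
That matches 4 of the 5, leaving 1 unmatched; no matching can do better.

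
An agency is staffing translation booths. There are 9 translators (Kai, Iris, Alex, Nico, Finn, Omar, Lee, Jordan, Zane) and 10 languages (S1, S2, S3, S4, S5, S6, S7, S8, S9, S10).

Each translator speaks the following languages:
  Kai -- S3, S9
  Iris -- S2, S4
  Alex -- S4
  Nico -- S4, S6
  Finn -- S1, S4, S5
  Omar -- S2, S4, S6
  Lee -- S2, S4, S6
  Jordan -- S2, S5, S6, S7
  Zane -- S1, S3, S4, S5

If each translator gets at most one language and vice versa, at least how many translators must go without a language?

2

For example, pair Kai–S9, Iris–S2, Alex–S4, Nico–S6, Finn–S1, Jordan–S7, Zane–S3.
The set {Iris, Alex, Nico, Omar, Lee} has only 3 neighbours ({S2, S4, S6}), so by Hall's theorem at most 7 of the 9 translators can be matched.
That matches 7 of the 9, leaving 2 unmatched; no matching can do better.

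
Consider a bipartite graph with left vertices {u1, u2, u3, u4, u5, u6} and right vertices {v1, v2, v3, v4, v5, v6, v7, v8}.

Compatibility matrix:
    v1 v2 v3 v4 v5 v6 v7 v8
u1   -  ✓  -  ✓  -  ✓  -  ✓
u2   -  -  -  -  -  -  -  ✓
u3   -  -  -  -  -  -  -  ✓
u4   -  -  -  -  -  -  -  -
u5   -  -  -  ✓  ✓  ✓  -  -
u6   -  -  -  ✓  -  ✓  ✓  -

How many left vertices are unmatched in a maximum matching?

One maximum matching: u1–v2, u2–v8, u5–v4, u6–v6.
The set {u2, u3, u4} has only 1 neighbour ({v8}), so by Hall's theorem at most 4 of the 6 left vertices can be matched.
That matches 4 of the 6, leaving 2 unmatched; no matching can do better.

2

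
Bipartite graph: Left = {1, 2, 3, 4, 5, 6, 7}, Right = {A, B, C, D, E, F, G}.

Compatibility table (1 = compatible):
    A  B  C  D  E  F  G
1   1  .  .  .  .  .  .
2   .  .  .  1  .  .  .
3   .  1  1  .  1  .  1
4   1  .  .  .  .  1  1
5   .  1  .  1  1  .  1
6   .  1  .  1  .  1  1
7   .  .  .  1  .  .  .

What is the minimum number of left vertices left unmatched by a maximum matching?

1

A valid assignment of size 6: 1-A, 2-D, 3-C, 4-F, 5-E, 6-B.
The set {2, 7} has only 1 neighbour ({D}), so by Hall's theorem at most 6 of the 7 left vertices can be matched.
That matches 6 of the 7, leaving 1 unmatched; no matching can do better.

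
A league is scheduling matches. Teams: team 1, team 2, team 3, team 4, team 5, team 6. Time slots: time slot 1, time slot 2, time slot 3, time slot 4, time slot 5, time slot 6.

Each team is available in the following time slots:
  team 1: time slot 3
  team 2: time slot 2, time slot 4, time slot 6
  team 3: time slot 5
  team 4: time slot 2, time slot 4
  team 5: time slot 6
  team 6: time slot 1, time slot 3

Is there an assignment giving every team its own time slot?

One maximum matching: team 1–time slot 3, team 2–time slot 2, team 3–time slot 5, team 4–time slot 4, team 5–time slot 6, team 6–time slot 1.
All 6 teams are covered.

Yes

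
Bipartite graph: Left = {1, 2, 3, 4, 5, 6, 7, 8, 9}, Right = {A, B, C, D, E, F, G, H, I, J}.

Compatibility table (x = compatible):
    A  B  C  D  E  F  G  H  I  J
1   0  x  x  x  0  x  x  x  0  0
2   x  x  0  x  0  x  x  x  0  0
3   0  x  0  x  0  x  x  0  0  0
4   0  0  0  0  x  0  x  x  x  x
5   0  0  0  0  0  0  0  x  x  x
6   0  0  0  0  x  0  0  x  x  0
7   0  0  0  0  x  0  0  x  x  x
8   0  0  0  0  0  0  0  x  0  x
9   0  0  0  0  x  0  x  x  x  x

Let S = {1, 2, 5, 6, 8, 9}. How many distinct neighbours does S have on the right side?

The union of neighbours of {1, 2, 5, 6, 8, 9} is {A, B, C, D, E, F, G, H, I, J}, which has 10 elements.
Since |N(S)| = 10 ≥ |S| = 6, Hall's condition holds for this subset.

10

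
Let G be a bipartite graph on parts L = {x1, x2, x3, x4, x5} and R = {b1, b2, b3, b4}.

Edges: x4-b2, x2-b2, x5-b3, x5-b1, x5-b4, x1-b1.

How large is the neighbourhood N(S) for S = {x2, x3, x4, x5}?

The union of neighbours of {x2, x3, x4, x5} is {b1, b2, b3, b4}, which has 4 elements.
Since |N(S)| = 4 ≥ |S| = 4, Hall's condition holds for this subset.

4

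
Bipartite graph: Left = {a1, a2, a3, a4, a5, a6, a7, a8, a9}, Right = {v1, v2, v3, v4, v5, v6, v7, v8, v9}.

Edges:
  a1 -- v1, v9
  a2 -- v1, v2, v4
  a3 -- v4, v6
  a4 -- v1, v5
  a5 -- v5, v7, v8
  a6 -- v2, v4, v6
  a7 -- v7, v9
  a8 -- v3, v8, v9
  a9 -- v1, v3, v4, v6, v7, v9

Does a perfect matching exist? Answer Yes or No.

Yes

A valid assignment of size 9: a1→v1, a2→v2, a3→v4, a4→v5, a5→v8, a6→v6, a7→v7, a8→v9, a9→v3.
Every left vertex is matched, so this is a perfect matching.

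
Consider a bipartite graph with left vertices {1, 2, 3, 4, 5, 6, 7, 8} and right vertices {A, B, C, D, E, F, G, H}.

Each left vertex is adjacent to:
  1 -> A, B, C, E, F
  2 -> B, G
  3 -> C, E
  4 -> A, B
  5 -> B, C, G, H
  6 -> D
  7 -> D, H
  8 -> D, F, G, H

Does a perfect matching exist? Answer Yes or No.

Yes

One maximum matching: 1-E, 2-G, 3-C, 4-A, 5-B, 6-D, 7-H, 8-F.
Every left vertex is matched, so this is a perfect matching.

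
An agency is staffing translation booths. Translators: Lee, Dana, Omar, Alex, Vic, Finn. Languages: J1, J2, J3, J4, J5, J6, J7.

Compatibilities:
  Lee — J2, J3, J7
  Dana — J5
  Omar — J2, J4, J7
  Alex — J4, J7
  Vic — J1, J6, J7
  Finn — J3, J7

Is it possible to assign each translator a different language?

For example, pair Lee-J7, Dana-J5, Omar-J2, Alex-J4, Vic-J6, Finn-J3.
Every translator is matched, so this matching saturates all of them.

Yes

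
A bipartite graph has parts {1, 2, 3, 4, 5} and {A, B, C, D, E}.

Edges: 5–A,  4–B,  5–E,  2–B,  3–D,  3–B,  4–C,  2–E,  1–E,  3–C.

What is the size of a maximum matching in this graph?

5

A valid assignment of size 5: 1–E, 2–B, 3–D, 4–C, 5–A.
All 5 left vertices are matched, so no larger matching exists.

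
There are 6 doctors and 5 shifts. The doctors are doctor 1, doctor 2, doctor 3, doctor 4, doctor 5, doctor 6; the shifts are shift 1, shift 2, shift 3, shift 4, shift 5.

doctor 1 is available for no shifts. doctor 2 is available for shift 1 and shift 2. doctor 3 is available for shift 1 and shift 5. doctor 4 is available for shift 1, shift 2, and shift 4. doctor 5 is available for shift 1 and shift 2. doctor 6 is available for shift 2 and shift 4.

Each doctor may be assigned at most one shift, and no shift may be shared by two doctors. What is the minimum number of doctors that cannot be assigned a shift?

2

A valid assignment of size 4: doctor 2→shift 1, doctor 3→shift 5, doctor 4→shift 4, doctor 5→shift 2.
The set {doctor 1, doctor 2, doctor 4, doctor 5, doctor 6} has only 3 neighbours ({shift 1, shift 2, shift 4}), so by Hall's theorem at most 4 of the 6 doctors can be matched.
That matches 4 of the 6, leaving 2 unmatched; no matching can do better.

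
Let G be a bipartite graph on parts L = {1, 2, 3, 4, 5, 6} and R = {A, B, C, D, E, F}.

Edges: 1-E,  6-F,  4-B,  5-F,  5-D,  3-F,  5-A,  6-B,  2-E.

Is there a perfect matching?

No

The set {1, 2, 3, 4, 6} has only 3 neighbours ({B, E, F}), so by Hall's theorem at most 4 of the 6 left vertices can be matched.
Hence no matching covers every left vertex.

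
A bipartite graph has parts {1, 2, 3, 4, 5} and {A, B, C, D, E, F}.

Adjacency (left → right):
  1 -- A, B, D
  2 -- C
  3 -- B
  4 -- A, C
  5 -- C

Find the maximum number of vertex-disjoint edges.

4

For example, pair 1–D, 2–C, 3–B, 4–A.
The set {2, 5} has only 1 neighbour ({C}), so by Hall's theorem at most 4 of the 5 left vertices can be matched.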